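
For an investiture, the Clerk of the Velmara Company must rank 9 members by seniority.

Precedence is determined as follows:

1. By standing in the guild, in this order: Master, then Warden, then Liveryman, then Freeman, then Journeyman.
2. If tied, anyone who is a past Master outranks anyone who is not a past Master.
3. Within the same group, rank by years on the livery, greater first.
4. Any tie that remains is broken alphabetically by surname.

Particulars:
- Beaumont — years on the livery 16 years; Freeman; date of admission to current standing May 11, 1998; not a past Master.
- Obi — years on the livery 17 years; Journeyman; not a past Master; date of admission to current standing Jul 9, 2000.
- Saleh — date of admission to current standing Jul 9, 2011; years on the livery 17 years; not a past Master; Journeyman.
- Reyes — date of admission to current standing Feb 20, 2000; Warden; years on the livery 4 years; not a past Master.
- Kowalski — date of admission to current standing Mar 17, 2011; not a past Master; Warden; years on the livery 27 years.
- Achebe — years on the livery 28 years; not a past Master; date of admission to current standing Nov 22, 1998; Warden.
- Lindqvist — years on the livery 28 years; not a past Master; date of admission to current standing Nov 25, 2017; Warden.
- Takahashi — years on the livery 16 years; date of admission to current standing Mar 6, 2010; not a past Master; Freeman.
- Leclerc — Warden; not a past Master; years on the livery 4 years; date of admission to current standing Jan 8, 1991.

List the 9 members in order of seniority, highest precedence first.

Achebe, Lindqvist, Kowalski, Leclerc, Reyes, Beaumont, Takahashi, Obi, Saleh

By standing in the guild: Achebe, Lindqvist, Kowalski, Leclerc and Reyes (Warden); then Beaumont and Takahashi (Freeman); then Obi and Saleh (Journeyman).
Achebe, Lindqvist, Kowalski, Leclerc and Reyes are each not a past Master, so the next rule applies.
Among Achebe, Lindqvist, Kowalski, Leclerc and Reyes, by years on the livery (higher first): Achebe and Lindqvist (28 years) before Kowalski (27 years) before Leclerc and Reyes (4 years).
Among Achebe and Lindqvist, alphabetically by surname: Achebe before Lindqvist.
Among Leclerc and Reyes, alphabetically by surname: Leclerc before Reyes.
Beaumont and Takahashi are each not a past Master, so the next rule applies.
Beaumont and Takahashi both have years on the livery 16 years, so the next rule applies.
Among Beaumont and Takahashi, alphabetically by surname: Beaumont before Takahashi.
Obi and Saleh are each not a past Master, so the next rule applies.
Obi and Saleh both have years on the livery 17 years, so the next rule applies.
Among Obi and Saleh, alphabetically by surname: Obi before Saleh.
Full order: Achebe, Lindqvist, Kowalski, Leclerc, Reyes, Beaumont, Takahashi, Obi, Saleh.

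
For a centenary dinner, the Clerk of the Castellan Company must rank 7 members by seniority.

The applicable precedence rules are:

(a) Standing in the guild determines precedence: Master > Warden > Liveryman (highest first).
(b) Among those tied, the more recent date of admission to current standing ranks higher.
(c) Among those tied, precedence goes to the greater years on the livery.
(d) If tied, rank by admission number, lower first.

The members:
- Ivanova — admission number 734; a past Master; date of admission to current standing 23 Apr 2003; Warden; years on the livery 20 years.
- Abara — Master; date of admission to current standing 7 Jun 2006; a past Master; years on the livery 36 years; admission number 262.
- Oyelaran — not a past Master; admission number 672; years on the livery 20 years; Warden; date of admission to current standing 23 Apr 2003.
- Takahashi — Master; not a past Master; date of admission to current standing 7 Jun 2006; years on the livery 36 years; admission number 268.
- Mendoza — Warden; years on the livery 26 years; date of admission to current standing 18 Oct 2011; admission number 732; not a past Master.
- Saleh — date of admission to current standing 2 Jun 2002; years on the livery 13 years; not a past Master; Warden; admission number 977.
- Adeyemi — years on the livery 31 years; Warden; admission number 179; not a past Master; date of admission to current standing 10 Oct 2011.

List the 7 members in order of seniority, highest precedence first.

Abara, Takahashi, Mendoza, Adeyemi, Oyelaran, Ivanova, Saleh

By standing in the guild: Abara and Takahashi (Master); then Mendoza, Adeyemi, Oyelaran, Ivanova and Saleh (Warden).
Abara and Takahashi both have date of admission to current standing 7 Jun 2006, so the next rule applies.
Abara and Takahashi both have years on the livery 36 years, so the next rule applies.
Among Abara and Takahashi, by admission number (lower first): Abara (262) before Takahashi (268).
Among Mendoza, Adeyemi, Oyelaran, Ivanova and Saleh, by date of admission to current standing (later first): Mendoza (18 Oct 2011) before Adeyemi (10 Oct 2011) before Oyelaran and Ivanova (23 Apr 2003) before Saleh (2 Jun 2002).
Oyelaran and Ivanova both have years on the livery 20 years, so the next rule applies.
Among Oyelaran and Ivanova, by admission number (lower first): Oyelaran (672) before Ivanova (734).
Full order: Abara, Takahashi, Mendoza, Adeyemi, Oyelaran, Ivanova, Saleh.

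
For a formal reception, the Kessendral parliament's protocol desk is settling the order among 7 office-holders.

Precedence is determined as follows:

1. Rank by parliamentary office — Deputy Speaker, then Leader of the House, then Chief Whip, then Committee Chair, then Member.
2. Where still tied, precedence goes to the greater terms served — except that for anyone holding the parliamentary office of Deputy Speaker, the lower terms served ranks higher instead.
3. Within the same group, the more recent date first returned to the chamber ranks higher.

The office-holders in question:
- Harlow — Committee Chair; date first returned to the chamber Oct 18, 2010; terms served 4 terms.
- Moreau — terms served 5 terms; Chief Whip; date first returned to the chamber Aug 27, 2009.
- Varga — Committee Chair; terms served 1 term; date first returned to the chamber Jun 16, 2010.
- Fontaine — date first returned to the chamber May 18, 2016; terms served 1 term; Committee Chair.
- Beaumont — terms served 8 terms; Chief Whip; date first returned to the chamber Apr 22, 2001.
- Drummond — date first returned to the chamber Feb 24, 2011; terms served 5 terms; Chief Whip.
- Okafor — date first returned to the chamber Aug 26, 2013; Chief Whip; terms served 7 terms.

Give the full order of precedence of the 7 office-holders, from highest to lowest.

Beaumont, Okafor, Drummond, Moreau, Harlow, Fontaine, Varga

By parliamentary office: Beaumont, Okafor, Drummond and Moreau (Chief Whip); then Harlow, Fontaine and Varga (Committee Chair).
Among Beaumont, Okafor, Drummond and Moreau, by terms served (higher first): Beaumont (8 terms) before Okafor (7 terms) before Drummond and Moreau (5 terms).
Among Drummond and Moreau, by date first returned to the chamber (later first): Drummond (Feb 24, 2011) before Moreau (Aug 27, 2009).
Among Harlow, Fontaine and Varga, by terms served (higher first): Harlow (4 terms) before Fontaine and Varga (1 term).
Among Fontaine and Varga, by date first returned to the chamber (later first): Fontaine (May 18, 2016) before Varga (Jun 16, 2010).
Full order: Beaumont, Okafor, Drummond, Moreau, Harlow, Fontaine, Varga.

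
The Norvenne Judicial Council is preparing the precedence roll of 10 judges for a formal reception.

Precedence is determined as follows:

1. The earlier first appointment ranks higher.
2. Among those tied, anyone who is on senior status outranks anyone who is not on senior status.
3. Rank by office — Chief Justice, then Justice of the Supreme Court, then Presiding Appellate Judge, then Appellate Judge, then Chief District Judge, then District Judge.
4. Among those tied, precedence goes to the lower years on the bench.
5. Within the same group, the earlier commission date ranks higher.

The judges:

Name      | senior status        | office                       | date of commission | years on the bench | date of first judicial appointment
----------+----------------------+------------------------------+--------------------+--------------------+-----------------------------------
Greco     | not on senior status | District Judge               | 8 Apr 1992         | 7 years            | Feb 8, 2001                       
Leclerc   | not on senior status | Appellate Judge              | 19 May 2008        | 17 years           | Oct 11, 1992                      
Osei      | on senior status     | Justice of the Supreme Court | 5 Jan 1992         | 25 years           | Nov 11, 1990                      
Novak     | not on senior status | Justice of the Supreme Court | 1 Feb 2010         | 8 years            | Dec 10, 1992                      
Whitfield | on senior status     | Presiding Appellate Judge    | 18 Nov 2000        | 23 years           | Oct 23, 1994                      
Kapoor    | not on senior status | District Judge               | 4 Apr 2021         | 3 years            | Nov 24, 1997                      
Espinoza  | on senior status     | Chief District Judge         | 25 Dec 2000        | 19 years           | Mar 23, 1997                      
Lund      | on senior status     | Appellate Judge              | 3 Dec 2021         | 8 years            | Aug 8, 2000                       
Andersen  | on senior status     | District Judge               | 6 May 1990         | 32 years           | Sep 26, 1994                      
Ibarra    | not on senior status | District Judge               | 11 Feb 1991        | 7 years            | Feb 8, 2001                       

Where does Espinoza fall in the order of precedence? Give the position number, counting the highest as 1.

By date of first judicial appointment (earlier first): Osei (Nov 11, 1990); then Leclerc (Oct 11, 1992); then Novak (Dec 10, 1992); then Andersen (Sep 26, 1994); then Whitfield (Oct 23, 1994); then Espinoza (Mar 23, 1997); then Kapoor (Nov 24, 1997); then Lund (Aug 8, 2000); then Ibarra and Greco (both Feb 8, 2001).
Ibarra and Greco are each not on senior status, so the next rule applies.
Ibarra and Greco are each District Judge, so the next rule applies.
Ibarra and Greco both have years on the bench 7 years, so the next rule applies.
Among Ibarra and Greco, by date of commission (earlier first): Ibarra (11 Feb 1991) before Greco (8 Apr 1992).
Order: Osei, Leclerc, Novak, Andersen, Whitfield, Espinoza, Kapoor, Lund, Ibarra, Greco. So position 6.

6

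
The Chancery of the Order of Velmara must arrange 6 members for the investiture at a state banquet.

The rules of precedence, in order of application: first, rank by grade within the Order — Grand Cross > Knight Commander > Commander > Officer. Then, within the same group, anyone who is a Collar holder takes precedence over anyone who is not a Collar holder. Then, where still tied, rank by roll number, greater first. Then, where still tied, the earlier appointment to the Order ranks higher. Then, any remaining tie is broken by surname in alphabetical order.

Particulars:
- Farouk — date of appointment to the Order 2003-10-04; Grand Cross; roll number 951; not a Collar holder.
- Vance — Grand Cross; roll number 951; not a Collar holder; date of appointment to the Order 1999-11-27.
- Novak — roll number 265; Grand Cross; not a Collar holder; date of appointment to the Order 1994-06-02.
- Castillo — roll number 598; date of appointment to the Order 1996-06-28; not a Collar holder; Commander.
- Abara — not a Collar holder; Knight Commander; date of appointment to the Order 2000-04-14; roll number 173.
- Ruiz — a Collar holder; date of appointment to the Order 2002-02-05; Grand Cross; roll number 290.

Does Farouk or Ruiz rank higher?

Ruiz

By grade within the Order: Ruiz, Vance, Farouk and Novak (Grand Cross); then Abara (Knight Commander); then Castillo (Commander).
Among Ruiz, Vance, Farouk and Novak, a Collar holder before not a Collar holder: Ruiz (a Collar holder) before Vance, Farouk and Novak (not a Collar holder).
Among Vance, Farouk and Novak, by roll number (higher first): Vance and Farouk (951) before Novak (265).
Among Vance and Farouk, by date of appointment to the Order (earlier first): Vance (1999-11-27) before Farouk (2003-10-04).
So Ruiz takes precedence.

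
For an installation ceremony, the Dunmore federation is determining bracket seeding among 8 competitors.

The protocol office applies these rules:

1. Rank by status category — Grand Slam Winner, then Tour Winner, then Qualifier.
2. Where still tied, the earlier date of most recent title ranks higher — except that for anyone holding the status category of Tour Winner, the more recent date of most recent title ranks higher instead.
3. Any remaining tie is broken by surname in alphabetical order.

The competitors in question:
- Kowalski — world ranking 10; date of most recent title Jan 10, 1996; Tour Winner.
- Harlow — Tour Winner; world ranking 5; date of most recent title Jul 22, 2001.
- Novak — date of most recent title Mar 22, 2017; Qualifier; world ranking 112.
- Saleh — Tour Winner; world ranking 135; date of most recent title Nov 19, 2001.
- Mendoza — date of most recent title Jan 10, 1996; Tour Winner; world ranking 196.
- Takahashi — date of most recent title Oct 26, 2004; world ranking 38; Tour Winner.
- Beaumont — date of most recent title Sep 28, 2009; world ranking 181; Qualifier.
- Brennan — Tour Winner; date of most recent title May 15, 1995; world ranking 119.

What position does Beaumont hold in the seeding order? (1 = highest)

7

By status category: Takahashi, Saleh, Harlow, Kowalski, Mendoza and Brennan (Tour Winner); then Beaumont and Novak (Qualifier).
Among Takahashi, Saleh, Harlow, Kowalski, Mendoza and Brennan, by date of most recent title (later first) (reversed rule for this group): Takahashi (Oct 26, 2004) before Saleh (Nov 19, 2001) before Harlow (Jul 22, 2001) before Kowalski and Mendoza (Jan 10, 1996) before Brennan (May 15, 1995).
Among Kowalski and Mendoza, alphabetically by surname: Kowalski before Mendoza.
Among Beaumont and Novak, by date of most recent title (earlier first): Beaumont (Sep 28, 2009) before Novak (Mar 22, 2017).
Order: Takahashi, Saleh, Harlow, Kowalski, Mendoza, Brennan, Beaumont, Novak. So position 7.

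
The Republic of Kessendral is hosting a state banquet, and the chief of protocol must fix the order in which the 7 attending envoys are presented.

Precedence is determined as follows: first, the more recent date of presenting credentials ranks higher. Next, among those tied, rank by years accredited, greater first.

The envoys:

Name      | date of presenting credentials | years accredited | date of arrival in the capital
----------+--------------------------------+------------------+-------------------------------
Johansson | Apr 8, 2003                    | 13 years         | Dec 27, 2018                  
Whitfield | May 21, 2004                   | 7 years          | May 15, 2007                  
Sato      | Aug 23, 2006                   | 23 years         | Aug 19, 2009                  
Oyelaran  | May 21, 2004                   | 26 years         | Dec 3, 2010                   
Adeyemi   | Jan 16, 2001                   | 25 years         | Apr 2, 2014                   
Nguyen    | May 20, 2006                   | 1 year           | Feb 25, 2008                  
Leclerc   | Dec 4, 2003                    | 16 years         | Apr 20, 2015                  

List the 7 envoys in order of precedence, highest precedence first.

By date of presenting credentials (later first): Sato (Aug 23, 2006); then Nguyen (May 20, 2006); then Oyelaran and Whitfield (both May 21, 2004); then Leclerc (Dec 4, 2003); then Johansson (Apr 8, 2003); then Adeyemi (Jan 16, 2001).
Among Oyelaran and Whitfield, by years accredited (higher first): Oyelaran (26 years) before Whitfield (7 years).
Full order: Sato, Nguyen, Oyelaran, Whitfield, Leclerc, Johansson, Adeyemi.

Sato, Nguyen, Oyelaran, Whitfield, Leclerc, Johansson, Adeyemi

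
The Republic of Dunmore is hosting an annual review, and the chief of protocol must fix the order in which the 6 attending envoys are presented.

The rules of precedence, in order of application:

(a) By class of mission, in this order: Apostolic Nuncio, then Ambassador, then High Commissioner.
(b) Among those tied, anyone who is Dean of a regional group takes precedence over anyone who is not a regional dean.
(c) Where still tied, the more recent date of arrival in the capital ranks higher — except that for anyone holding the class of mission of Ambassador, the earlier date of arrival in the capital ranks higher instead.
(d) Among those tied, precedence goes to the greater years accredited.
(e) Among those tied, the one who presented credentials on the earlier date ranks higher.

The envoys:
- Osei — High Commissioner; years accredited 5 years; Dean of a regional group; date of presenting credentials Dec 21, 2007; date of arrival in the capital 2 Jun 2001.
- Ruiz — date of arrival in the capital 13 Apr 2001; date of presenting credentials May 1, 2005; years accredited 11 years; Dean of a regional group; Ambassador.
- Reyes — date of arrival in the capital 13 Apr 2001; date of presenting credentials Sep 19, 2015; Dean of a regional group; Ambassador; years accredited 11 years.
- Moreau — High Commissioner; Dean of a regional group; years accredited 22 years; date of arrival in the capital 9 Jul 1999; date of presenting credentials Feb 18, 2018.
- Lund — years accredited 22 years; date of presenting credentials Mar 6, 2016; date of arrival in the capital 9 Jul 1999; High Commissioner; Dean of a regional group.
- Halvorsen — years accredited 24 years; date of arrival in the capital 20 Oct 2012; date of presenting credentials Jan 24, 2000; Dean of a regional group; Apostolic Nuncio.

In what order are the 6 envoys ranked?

Halvorsen, Ruiz, Reyes, Osei, Lund, Moreau

By class of mission: Halvorsen (Apostolic Nuncio); then Ruiz and Reyes (Ambassador); then Osei, Lund and Moreau (High Commissioner).
Ruiz and Reyes are each Dean of a regional group, so the next rule applies.
Ruiz and Reyes both have date of arrival in the capital 13 Apr 2001, so the next rule applies.
Ruiz and Reyes both have years accredited 11 years, so the next rule applies.
Among Ruiz and Reyes, by date of presenting credentials (earlier first): Ruiz (May 1, 2005) before Reyes (Sep 19, 2015).
Osei, Lund and Moreau are each Dean of a regional group, so the next rule applies.
Among Osei, Lund and Moreau, by date of arrival in the capital (later first): Osei (2 Jun 2001) before Lund and Moreau (9 Jul 1999).
Lund and Moreau both have years accredited 22 years, so the next rule applies.
Among Lund and Moreau, by date of presenting credentials (earlier first): Lund (Mar 6, 2016) before Moreau (Feb 18, 2018).
Full order: Halvorsen, Ruiz, Reyes, Osei, Lund, Moreau.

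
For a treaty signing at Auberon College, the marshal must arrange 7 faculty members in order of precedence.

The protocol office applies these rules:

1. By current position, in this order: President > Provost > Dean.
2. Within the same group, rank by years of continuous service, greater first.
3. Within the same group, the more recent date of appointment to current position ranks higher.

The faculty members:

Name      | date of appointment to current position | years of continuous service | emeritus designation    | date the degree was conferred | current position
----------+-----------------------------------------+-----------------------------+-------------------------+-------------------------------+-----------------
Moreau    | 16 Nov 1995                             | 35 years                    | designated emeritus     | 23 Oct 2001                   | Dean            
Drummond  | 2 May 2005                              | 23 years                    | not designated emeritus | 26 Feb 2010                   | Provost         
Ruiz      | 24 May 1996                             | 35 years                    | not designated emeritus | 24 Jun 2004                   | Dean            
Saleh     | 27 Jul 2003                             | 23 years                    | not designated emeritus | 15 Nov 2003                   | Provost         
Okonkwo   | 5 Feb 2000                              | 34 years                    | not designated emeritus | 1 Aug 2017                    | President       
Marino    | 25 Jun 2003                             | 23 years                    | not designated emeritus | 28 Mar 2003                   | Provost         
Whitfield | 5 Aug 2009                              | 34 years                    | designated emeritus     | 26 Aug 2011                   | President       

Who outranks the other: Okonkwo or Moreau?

Okonkwo

By current position: Whitfield and Okonkwo (President); then Drummond, Saleh and Marino (Provost); then Ruiz and Moreau (Dean).
Whitfield and Okonkwo both have years of continuous service 34 years, so the next rule applies.
Among Whitfield and Okonkwo, by date of appointment to current position (later first): Whitfield (5 Aug 2009) before Okonkwo (5 Feb 2000).
Drummond, Saleh and Marino all have years of continuous service 23 years, so the next rule applies.
Among Drummond, Saleh and Marino, by date of appointment to current position (later first): Drummond (2 May 2005) before Saleh (27 Jul 2003) before Marino (25 Jun 2003).
Ruiz and Moreau both have years of continuous service 35 years, so the next rule applies.
Among Ruiz and Moreau, by date of appointment to current position (later first): Ruiz (24 May 1996) before Moreau (16 Nov 1995).
So Okonkwo takes precedence.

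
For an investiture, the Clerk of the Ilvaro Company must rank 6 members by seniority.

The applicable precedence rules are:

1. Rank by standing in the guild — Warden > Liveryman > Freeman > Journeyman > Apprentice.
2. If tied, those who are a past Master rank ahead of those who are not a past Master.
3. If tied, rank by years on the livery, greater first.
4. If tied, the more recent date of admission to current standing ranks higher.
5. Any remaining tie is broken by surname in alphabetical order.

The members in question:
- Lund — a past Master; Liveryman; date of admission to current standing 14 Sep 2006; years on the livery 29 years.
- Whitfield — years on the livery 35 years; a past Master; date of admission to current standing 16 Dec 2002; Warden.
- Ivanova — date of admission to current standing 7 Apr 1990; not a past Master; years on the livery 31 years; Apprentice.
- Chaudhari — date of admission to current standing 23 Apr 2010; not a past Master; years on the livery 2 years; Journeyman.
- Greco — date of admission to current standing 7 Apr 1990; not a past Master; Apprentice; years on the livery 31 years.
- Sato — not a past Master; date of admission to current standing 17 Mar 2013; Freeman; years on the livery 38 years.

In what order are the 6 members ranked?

By standing in the guild: Whitfield (Warden); then Lund (Liveryman); then Sato (Freeman); then Chaudhari (Journeyman); then Greco and Ivanova (Apprentice).
Greco and Ivanova are each not a past Master, so the next rule applies.
Greco and Ivanova both have years on the livery 31 years, so the next rule applies.
Greco and Ivanova both have date of admission to current standing 7 Apr 1990, so the next rule applies.
Among Greco and Ivanova, alphabetically by surname: Greco before Ivanova.
Full order: Whitfield, Lund, Sato, Chaudhari, Greco, Ivanova.

Whitfield, Lund, Sato, Chaudhari, Greco, Ivanova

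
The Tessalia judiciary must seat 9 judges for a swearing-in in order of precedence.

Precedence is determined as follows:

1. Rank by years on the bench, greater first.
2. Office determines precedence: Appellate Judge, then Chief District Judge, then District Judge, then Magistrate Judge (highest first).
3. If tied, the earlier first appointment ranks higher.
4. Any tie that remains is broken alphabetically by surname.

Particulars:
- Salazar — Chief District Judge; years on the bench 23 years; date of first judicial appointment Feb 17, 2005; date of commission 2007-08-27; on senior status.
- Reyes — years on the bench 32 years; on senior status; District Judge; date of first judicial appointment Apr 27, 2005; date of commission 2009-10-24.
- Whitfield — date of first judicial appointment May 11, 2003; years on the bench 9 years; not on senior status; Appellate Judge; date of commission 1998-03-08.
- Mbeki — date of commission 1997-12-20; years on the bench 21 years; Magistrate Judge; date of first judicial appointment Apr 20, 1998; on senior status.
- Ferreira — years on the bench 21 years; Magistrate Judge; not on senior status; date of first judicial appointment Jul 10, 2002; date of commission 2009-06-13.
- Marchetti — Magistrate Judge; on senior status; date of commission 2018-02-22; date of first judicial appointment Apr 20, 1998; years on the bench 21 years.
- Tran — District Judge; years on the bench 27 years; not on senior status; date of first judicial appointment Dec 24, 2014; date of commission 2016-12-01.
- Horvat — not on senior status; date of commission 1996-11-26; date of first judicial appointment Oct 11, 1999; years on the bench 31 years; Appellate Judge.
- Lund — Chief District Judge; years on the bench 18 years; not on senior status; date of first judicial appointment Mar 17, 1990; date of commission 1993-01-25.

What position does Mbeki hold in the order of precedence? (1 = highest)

6

By years on the bench (higher first): Reyes (32 years); then Horvat (31 years); then Tran (27 years); then Salazar (23 years); then Marchetti, Mbeki and Ferreira (each 21 years); then Lund (18 years); then Whitfield (9 years).
Marchetti, Mbeki and Ferreira are each Magistrate Judge, so the next rule applies.
Among Marchetti, Mbeki and Ferreira, by date of first judicial appointment (earlier first): Marchetti and Mbeki (Apr 20, 1998) before Ferreira (Jul 10, 2002).
Among Marchetti and Mbeki, alphabetically by surname: Marchetti before Mbeki.
Order: Reyes, Horvat, Tran, Salazar, Marchetti, Mbeki, Ferreira, Lund, Whitfield. So position 6.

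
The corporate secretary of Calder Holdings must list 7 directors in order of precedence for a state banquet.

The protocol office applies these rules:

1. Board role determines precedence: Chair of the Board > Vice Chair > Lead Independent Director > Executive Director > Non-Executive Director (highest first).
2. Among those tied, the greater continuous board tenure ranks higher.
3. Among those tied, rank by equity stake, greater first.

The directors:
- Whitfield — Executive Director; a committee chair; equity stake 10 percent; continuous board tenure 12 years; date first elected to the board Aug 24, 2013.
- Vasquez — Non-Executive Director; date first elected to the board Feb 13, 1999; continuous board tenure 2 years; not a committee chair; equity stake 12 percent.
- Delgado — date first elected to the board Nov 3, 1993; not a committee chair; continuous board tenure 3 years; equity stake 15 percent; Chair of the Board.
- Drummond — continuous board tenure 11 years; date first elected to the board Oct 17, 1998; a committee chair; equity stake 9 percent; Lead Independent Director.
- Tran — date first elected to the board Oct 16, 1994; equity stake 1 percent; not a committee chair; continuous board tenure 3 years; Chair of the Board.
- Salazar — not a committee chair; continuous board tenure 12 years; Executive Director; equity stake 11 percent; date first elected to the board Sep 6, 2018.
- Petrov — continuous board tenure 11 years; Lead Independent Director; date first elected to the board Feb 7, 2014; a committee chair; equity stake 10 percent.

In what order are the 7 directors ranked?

By board role: Delgado and Tran (Chair of the Board); then Petrov and Drummond (Lead Independent Director); then Salazar and Whitfield (Executive Director); then Vasquez (Non-Executive Director).
Delgado and Tran both have continuous board tenure 3 years, so the next rule applies.
Among Delgado and Tran, by equity stake (higher first): Delgado (15 percent) before Tran (1 percent).
Petrov and Drummond both have continuous board tenure 11 years, so the next rule applies.
Among Petrov and Drummond, by equity stake (higher first): Petrov (10 percent) before Drummond (9 percent).
Salazar and Whitfield both have continuous board tenure 12 years, so the next rule applies.
Among Salazar and Whitfield, by equity stake (higher first): Salazar (11 percent) before Whitfield (10 percent).
Full order: Delgado, Tran, Petrov, Drummond, Salazar, Whitfield, Vasquez.

Delgado, Tran, Petrov, Drummond, Salazar, Whitfield, Vasquez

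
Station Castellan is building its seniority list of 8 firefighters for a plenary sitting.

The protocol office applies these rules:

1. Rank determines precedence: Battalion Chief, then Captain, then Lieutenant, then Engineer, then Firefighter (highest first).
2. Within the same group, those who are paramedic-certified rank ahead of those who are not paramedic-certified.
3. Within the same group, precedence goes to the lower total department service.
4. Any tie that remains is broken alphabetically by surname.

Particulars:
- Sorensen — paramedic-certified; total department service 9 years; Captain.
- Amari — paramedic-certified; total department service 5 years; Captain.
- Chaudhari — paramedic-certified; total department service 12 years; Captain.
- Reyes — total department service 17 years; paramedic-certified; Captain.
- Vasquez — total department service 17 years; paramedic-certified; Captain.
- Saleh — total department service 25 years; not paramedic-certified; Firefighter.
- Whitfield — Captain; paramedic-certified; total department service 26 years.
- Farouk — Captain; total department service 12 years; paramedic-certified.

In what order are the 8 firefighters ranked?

By rank: Amari, Sorensen, Chaudhari, Farouk, Reyes, Vasquez and Whitfield (Captain); then Saleh (Firefighter).
Amari, Sorensen, Chaudhari, Farouk, Reyes, Vasquez and Whitfield are each paramedic-certified, so the next rule applies.
Among Amari, Sorensen, Chaudhari, Farouk, Reyes, Vasquez and Whitfield, by total department service (lower first): Amari (5 years) before Sorensen (9 years) before Chaudhari and Farouk (12 years) before Reyes and Vasquez (17 years) before Whitfield (26 years).
Among Chaudhari and Farouk, alphabetically by surname: Chaudhari before Farouk.
Among Reyes and Vasquez, alphabetically by surname: Reyes before Vasquez.
Full order: Amari, Sorensen, Chaudhari, Farouk, Reyes, Vasquez, Whitfield, Saleh.

Amari, Sorensen, Chaudhari, Farouk, Reyes, Vasquez, Whitfield, Saleh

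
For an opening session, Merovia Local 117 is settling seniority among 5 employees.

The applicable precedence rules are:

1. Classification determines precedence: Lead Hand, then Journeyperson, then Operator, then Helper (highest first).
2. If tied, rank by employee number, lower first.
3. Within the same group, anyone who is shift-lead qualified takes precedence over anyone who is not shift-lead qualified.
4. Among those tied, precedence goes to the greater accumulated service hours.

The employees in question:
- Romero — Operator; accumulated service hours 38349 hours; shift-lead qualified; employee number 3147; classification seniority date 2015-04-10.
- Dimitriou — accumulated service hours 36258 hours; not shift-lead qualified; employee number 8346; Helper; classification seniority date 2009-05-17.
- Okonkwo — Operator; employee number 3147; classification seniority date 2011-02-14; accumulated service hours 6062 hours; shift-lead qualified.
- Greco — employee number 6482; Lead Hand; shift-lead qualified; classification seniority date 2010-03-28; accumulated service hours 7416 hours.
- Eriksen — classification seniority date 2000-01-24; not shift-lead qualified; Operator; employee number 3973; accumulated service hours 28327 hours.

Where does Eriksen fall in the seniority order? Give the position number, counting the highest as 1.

By classification: Greco (Lead Hand); then Romero, Okonkwo and Eriksen (Operator); then Dimitriou (Helper).
Among Romero, Okonkwo and Eriksen, by employee number (lower first): Romero and Okonkwo (3147) before Eriksen (3973).
Romero and Okonkwo are each shift-lead qualified, so the next rule applies.
Among Romero and Okonkwo, by accumulated service hours (higher first): Romero (38349 hours) before Okonkwo (6062 hours).
Order: Greco, Romero, Okonkwo, Eriksen, Dimitriou. So position 4.

4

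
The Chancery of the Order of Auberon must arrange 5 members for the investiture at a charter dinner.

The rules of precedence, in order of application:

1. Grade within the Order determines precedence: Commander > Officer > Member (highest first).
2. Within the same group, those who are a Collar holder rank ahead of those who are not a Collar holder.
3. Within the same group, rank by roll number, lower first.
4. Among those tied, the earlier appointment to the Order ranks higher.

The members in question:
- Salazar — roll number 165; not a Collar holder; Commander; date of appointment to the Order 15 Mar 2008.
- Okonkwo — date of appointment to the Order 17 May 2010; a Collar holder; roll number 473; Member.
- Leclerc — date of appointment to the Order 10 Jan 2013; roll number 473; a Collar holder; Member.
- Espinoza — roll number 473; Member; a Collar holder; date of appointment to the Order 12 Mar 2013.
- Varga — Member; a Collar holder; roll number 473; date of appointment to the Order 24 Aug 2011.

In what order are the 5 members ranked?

Salazar, Okonkwo, Varga, Leclerc, Espinoza

By grade within the Order: Salazar (Commander); then Okonkwo, Varga, Leclerc and Espinoza (Member).
Okonkwo, Varga, Leclerc and Espinoza are each a Collar holder, so the next rule applies.
Okonkwo, Varga, Leclerc and Espinoza all have roll number 473, so the next rule applies.
Among Okonkwo, Varga, Leclerc and Espinoza, by date of appointment to the Order (earlier first): Okonkwo (17 May 2010) before Varga (24 Aug 2011) before Leclerc (10 Jan 2013) before Espinoza (12 Mar 2013).
Full order: Salazar, Okonkwo, Varga, Leclerc, Espinoza.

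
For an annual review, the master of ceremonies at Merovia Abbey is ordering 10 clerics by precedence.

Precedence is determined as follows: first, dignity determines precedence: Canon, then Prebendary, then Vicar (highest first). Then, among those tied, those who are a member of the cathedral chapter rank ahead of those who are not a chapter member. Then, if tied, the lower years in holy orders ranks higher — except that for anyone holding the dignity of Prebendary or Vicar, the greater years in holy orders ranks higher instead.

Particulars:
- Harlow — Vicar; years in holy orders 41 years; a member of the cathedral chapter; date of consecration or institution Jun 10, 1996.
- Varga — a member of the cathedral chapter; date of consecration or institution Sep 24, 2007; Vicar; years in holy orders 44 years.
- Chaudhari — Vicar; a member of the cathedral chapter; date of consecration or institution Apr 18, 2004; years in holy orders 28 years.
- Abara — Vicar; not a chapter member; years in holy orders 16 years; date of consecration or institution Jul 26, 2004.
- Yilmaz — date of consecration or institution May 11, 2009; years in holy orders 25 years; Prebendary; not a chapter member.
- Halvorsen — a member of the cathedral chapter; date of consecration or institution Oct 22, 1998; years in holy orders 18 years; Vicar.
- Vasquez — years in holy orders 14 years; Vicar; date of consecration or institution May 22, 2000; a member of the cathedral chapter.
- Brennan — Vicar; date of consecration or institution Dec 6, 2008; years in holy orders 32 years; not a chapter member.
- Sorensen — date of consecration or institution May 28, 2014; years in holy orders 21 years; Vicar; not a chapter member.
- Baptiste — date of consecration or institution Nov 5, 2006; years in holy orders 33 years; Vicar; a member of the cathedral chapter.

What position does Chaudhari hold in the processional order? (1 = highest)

By dignity: Yilmaz (Prebendary); then Varga, Harlow, Baptiste, Chaudhari, Halvorsen, Vasquez, Brennan, Sorensen and Abara (Vicar).
Among Varga, Harlow, Baptiste, Chaudhari, Halvorsen, Vasquez, Brennan, Sorensen and Abara, a member of the cathedral chapter before not a chapter member: Varga, Harlow, Baptiste, Chaudhari, Halvorsen and Vasquez (a member of the cathedral chapter) before Brennan, Sorensen and Abara (not a chapter member).
Among Varga, Harlow, Baptiste, Chaudhari, Halvorsen and Vasquez, by years in holy orders (higher first) (reversed rule for this group): Varga (44 years) before Harlow (41 years) before Baptiste (33 years) before Chaudhari (28 years) before Halvorsen (18 years) before Vasquez (14 years).
Among Brennan, Sorensen and Abara, by years in holy orders (higher first) (reversed rule for this group): Brennan (32 years) before Sorensen (21 years) before Abara (16 years).
Order: Yilmaz, Varga, Harlow, Baptiste, Chaudhari, Halvorsen, Vasquez, Brennan, Sorensen, Abara. So position 5.

5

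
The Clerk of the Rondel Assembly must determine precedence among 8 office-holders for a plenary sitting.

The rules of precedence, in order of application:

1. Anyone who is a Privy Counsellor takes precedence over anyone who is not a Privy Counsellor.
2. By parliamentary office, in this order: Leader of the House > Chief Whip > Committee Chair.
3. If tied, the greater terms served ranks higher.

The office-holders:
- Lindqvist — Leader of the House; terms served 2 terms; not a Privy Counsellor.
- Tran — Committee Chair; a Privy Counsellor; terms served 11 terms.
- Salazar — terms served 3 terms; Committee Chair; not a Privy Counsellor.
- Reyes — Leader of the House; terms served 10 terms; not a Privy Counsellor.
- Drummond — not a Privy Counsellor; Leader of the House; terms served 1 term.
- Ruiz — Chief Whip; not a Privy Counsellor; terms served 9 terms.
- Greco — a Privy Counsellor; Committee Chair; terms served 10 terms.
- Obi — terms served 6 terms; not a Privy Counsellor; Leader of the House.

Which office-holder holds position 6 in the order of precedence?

By the first rule: Tran and Greco (both a Privy Counsellor); then Reyes, Obi, Lindqvist, Drummond, Ruiz and Salazar (each not a Privy Counsellor).
Tran and Greco are each Committee Chair, so the next rule applies.
Among Tran and Greco, by terms served (higher first): Tran (11 terms) before Greco (10 terms).
Among Reyes, Obi, Lindqvist, Drummond, Ruiz and Salazar, by parliamentary office: Reyes, Obi, Lindqvist and Drummond (Leader of the House) before Ruiz (Chief Whip) before Salazar (Committee Chair).
Among Reyes, Obi, Lindqvist and Drummond, by terms served (higher first): Reyes (10 terms) before Obi (6 terms) before Lindqvist (2 terms) before Drummond (1 term).
Order: Tran, Greco, Reyes, Obi, Lindqvist, Drummond, Ruiz, Salazar.

Drummond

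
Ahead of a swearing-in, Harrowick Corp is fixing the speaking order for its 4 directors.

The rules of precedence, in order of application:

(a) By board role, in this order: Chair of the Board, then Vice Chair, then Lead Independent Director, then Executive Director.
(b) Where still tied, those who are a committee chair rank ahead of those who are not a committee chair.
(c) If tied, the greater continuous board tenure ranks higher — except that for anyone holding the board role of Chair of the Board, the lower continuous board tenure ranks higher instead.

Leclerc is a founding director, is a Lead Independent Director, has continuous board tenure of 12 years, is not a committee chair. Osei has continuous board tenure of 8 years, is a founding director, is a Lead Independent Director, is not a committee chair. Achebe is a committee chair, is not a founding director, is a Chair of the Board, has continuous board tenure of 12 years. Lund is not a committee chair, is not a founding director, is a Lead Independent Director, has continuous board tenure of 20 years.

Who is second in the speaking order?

By board role: Achebe (Chair of the Board); then Lund, Leclerc and Osei (Lead Independent Director).
Lund, Leclerc and Osei are each not a committee chair, so the next rule applies.
Among Lund, Leclerc and Osei, by continuous board tenure (higher first): Lund (20 years) before Leclerc (12 years) before Osei (8 years).
Order: Achebe, Lund, Leclerc, Osei.

Lund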